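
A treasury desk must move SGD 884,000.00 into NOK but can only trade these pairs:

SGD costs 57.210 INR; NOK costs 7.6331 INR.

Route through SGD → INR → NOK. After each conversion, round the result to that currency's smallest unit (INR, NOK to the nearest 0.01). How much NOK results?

SGD 884,000.00 × 57.210 = INR 50,573,640.00
INR 50,573,640.00 ÷ 7.6331 = NOK 6,625,570.21

NOK 6,625,570.21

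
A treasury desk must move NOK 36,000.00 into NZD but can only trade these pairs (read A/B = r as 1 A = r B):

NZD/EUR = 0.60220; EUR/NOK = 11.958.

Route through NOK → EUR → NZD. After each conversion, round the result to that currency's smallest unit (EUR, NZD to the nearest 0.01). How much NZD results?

NOK 36,000.00 ÷ 11.958 = EUR 3,010.54
EUR 3,010.54 ÷ 0.60220 = NZD 4,999.24

NZD 4,999.24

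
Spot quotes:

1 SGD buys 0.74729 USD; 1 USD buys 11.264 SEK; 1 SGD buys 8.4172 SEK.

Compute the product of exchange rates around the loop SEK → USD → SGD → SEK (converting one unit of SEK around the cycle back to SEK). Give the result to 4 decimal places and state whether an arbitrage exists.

Around SEK → USD → SGD → SEK: 1 ÷ 11.264 ÷ 0.74729 × 8.4172 = 0.999967
Product ≈ 1 (deviation 0.003%, within rounding noise).

1.0000 (no arbitrage)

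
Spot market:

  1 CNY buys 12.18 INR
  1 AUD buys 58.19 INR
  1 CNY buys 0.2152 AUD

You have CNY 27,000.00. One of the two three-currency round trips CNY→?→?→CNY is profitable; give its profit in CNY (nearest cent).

Profitable loop is CNY → AUD → INR → CNY:
CNY 27,000.00 × 0.2152 = AUD 5,810.40
AUD 5,810.40 × 58.19 = INR 338,107.18
INR 338,107.18 ÷ 12.18 = CNY 27,759.21
Profit = CNY 27,759.21 − CNY 27,000.00

Profit: CNY 759.21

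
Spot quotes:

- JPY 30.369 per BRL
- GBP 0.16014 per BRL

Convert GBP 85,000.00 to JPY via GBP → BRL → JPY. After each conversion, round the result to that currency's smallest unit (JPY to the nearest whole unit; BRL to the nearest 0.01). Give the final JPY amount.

GBP 85,000.00 ÷ 0.16014 = BRL 530,785.56
BRL 530,785.56 × 30.369 = JPY 16,119,427

JPY 16,119,427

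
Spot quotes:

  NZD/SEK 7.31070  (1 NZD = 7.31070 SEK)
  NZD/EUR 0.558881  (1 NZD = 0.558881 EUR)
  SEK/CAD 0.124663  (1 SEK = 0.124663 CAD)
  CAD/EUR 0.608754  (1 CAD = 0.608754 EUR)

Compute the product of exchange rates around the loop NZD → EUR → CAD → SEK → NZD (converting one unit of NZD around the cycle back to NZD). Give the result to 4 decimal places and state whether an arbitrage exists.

1.0074 (arbitrage exists)

Around NZD → EUR → CAD → SEK → NZD: 1 × 0.558881 ÷ 0.608754 ÷ 0.124663 ÷ 7.31070 = 1.007351
Product > 1; profitable direction is NZD → EUR → CAD → SEK → NZD.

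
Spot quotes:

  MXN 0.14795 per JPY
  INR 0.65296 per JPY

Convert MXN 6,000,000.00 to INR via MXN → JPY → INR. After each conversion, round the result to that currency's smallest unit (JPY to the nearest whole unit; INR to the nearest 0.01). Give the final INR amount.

MXN 6,000,000.00 ÷ 0.14795 = JPY 40,554,241
JPY 40,554,241 × 0.65296 = INR 26,480,297.20

INR 26,480,297.20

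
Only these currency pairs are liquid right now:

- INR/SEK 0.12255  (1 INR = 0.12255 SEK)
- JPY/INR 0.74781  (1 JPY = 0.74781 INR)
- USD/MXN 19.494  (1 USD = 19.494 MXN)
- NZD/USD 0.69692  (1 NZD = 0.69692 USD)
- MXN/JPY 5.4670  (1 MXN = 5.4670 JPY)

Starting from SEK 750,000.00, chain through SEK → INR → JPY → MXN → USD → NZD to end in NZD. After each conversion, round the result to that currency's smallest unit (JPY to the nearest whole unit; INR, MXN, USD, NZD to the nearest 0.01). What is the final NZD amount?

SEK 750,000.00 ÷ 0.12255 = INR 6,119,951.04
INR 6,119,951.04 ÷ 0.74781 = JPY 8,183,832
JPY 8,183,832 ÷ 5.4670 = MXN 1,496,951.16
MXN 1,496,951.16 ÷ 19.494 = USD 76,790.35
USD 76,790.35 ÷ 0.69692 = NZD 110,185.32

NZD 110,185.32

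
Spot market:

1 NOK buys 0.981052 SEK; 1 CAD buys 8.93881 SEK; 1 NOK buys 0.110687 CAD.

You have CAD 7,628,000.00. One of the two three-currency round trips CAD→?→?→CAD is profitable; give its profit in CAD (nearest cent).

Profit: CAD 64,986.67

Profitable loop is CAD → SEK → NOK → CAD:
CAD 7,628,000.00 × 8.93881 = SEK 68,185,242.68
SEK 68,185,242.68 ÷ 0.981052 = NOK 69,502,169.79
NOK 69,502,169.79 × 0.110687 = CAD 7,692,986.67
Profit = CAD 7,692,986.67 − CAD 7,628,000.00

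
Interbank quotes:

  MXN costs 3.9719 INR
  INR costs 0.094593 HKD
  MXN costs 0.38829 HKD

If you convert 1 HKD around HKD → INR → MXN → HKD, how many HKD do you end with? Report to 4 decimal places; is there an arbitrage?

1.0335 (arbitrage exists)

Around HKD → INR → MXN → HKD: 1 ÷ 0.094593 ÷ 3.9719 × 0.38829 = 1.033472
Product > 1; profitable direction is HKD → INR → MXN → HKD.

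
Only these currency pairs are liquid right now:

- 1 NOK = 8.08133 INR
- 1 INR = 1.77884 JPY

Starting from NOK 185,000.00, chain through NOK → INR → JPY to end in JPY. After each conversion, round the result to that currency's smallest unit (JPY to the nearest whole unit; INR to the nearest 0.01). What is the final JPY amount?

JPY 2,659,448

NOK 185,000.00 × 8.08133 = INR 1,495,046.05
INR 1,495,046.05 × 1.77884 = JPY 2,659,448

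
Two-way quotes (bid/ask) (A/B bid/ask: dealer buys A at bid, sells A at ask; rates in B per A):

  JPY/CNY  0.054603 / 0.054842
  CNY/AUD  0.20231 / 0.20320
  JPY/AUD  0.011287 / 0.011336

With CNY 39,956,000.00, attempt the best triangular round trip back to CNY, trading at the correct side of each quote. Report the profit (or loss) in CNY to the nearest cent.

Best loop CNY → JPY → AUD → CNY:
CNY 39,956,000.00 ÷ 0.054842 (buy JPY at ask) = JPY 728,565,698
JPY 728,565,698 × 0.011287 (sell JPY at bid) = AUD 8,223,321.03
AUD 8,223,321.03 ÷ 0.20320 (buy CNY at ask) = CNY 40,469,099.56

Net profit: CNY 513,099.56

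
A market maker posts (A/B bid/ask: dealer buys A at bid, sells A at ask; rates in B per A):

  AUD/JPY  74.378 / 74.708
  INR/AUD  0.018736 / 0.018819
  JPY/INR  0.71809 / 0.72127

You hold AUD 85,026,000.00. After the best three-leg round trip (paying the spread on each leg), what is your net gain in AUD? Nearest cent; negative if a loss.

Best loop AUD → JPY → INR → AUD:
AUD 85,026,000.00 × 74.378 (sell AUD at bid) = JPY 6,324,063,828
JPY 6,324,063,828 × 0.71809 (sell JPY at bid) = INR 4,541,246,994.25
INR 4,541,246,994.25 × 0.018736 (sell INR at bid) = AUD 85,084,803.68

Net profit: AUD 58,803.68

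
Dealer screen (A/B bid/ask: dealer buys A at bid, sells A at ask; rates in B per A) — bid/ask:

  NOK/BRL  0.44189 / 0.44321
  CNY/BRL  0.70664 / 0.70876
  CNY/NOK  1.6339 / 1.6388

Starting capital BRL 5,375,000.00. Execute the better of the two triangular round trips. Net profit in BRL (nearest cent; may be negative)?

Best loop BRL → CNY → NOK → BRL:
BRL 5,375,000.00 ÷ 0.70876 (buy CNY at ask) = CNY 7,583,667.25
CNY 7,583,667.25 × 1.6339 (sell CNY at bid) = NOK 12,390,953.92
NOK 12,390,953.92 × 0.44189 (sell NOK at bid) = BRL 5,475,438.63

Net profit: BRL 100,438.63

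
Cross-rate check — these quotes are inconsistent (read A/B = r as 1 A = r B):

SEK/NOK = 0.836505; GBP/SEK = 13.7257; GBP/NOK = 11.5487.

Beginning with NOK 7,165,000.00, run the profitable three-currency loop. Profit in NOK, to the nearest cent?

Profit: NOK 41,862.75

Profitable loop is NOK → SEK → GBP → NOK:
NOK 7,165,000.00 ÷ 0.836505 = SEK 8,565,400.09
SEK 8,565,400.09 ÷ 13.7257 = GBP 624,041.04
GBP 624,041.04 × 11.5487 = NOK 7,206,862.75
Profit = NOK 7,206,862.75 − NOK 7,165,000.00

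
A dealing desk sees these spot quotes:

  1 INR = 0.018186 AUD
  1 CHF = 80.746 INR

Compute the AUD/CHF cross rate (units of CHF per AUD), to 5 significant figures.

1 AUD ÷ 0.018186 = 54.9874 INR
54.9874 INR ÷ 80.746 = 0.680992 CHF

AUD/CHF = 0.68099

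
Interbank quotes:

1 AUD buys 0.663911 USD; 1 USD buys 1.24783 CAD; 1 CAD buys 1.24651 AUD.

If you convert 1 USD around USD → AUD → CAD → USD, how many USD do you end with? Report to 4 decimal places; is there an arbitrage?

0.9684 (arbitrage exists)

Around USD → AUD → CAD → USD: 1 ÷ 0.663911 ÷ 1.24651 ÷ 1.24783 = 0.968365
Product < 1; profitable direction is USD → CAD → AUD → USD.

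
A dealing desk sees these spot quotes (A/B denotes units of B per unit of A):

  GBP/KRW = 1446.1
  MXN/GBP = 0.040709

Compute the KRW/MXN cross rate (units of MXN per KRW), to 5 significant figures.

1 KRW ÷ 1446.1 = 0.000691515 GBP
0.000691515 GBP ÷ 0.040709 = 0.0169868 MXN

KRW/MXN = 0.016987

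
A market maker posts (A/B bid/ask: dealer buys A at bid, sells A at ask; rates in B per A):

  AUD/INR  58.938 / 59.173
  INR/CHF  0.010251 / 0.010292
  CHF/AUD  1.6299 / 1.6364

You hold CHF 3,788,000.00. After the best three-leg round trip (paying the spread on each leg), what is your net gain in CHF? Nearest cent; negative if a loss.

Best loop CHF → INR → AUD → CHF:
CHF 3,788,000.00 ÷ 0.010292 (buy INR at ask) = INR 368,052,856.59
INR 368,052,856.59 ÷ 59.173 (buy AUD at ask) = AUD 6,219,945.86
AUD 6,219,945.86 ÷ 1.6364 (buy CHF at ask) = CHF 3,800,993.56

Net profit: CHF 12,993.56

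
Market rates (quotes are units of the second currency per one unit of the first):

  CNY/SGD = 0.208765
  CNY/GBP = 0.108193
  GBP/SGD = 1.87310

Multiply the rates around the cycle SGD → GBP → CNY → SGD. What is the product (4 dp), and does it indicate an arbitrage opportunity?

1.0301 (arbitrage exists)

Around SGD → GBP → CNY → SGD: 1 ÷ 1.87310 ÷ 0.108193 × 0.208765 = 1.030143
Product > 1; profitable direction is SGD → GBP → CNY → SGD.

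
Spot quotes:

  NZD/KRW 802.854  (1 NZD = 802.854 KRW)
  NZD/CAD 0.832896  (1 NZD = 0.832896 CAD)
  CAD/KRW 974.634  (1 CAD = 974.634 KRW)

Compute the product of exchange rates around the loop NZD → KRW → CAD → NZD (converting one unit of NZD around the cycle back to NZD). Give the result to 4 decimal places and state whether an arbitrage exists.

Around NZD → KRW → CAD → NZD: 1 × 802.854 ÷ 974.634 ÷ 0.832896 = 0.989018
Product < 1; profitable direction is NZD → CAD → KRW → NZD.

0.9890 (arbitrage exists)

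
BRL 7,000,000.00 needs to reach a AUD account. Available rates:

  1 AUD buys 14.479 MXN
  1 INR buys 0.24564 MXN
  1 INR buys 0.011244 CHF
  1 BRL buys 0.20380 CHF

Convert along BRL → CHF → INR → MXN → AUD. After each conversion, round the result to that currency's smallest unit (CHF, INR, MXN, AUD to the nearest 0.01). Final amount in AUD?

BRL 7,000,000.00 × 0.20380 = CHF 1,426,600.00
CHF 1,426,600.00 ÷ 0.011244 = INR 126,876,556.39
INR 126,876,556.39 × 0.24564 = MXN 31,165,957.31
MXN 31,165,957.31 ÷ 14.479 = AUD 2,152,493.77

AUD 2,152,493.77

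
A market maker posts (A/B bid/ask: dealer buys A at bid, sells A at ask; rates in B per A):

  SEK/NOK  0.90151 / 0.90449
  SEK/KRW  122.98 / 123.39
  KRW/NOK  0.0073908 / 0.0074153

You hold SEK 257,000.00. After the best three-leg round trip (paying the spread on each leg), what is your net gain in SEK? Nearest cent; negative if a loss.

Best loop SEK → KRW → NOK → SEK:
SEK 257,000.00 × 122.98 (sell SEK at bid) = KRW 31,605,860
KRW 31,605,860 × 0.0073908 (sell KRW at bid) = NOK 233,592.59
NOK 233,592.59 ÷ 0.90449 (buy SEK at ask) = SEK 258,258.90

Net profit: SEK 1,258.90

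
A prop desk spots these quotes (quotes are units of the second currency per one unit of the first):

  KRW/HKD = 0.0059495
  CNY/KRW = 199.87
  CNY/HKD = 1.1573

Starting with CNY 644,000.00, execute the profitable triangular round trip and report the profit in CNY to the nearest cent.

Profit: CNY 17,710.45

Profitable loop is CNY → KRW → HKD → CNY:
CNY 644,000.00 × 199.87 = KRW 128,716,280
KRW 128,716,280 × 0.0059495 = HKD 765,797.51
HKD 765,797.51 ÷ 1.1573 = CNY 661,710.45
Profit = CNY 661,710.45 − CNY 644,000.00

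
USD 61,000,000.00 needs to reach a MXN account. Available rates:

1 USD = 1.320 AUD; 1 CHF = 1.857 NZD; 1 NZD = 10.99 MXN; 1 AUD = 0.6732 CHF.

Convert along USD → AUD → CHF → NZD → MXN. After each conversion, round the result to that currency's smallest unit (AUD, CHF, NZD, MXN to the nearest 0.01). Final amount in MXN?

USD 61,000,000.00 × 1.320 = AUD 80,520,000.00
AUD 80,520,000.00 × 0.6732 = CHF 54,206,064.00
CHF 54,206,064.00 × 1.857 = NZD 100,660,660.85
NZD 100,660,660.85 × 10.99 = MXN 1,106,260,662.74

MXN 1,106,260,662.74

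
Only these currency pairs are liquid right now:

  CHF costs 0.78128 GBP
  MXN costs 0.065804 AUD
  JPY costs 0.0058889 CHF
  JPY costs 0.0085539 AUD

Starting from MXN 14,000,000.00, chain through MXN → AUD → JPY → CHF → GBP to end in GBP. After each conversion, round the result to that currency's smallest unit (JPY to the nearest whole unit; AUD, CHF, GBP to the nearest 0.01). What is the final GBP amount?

GBP 495,515.28

MXN 14,000,000.00 × 0.065804 = AUD 921,256.00
AUD 921,256.00 ÷ 0.0085539 = JPY 107,700,113
JPY 107,700,113 × 0.0058889 = CHF 634,235.20
CHF 634,235.20 × 0.78128 = GBP 495,515.28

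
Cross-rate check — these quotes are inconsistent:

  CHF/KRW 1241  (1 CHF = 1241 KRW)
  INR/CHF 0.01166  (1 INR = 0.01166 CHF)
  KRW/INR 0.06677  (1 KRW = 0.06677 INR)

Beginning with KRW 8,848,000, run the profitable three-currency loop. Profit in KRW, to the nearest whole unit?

Profitable loop is KRW → CHF → INR → KRW:
KRW 8,848,000 ÷ 1241 = CHF 7,129.73
CHF 7,129.73 ÷ 0.01166 = INR 611,469.48
INR 611,469.48 ÷ 0.06677 = KRW 9,157,847
Profit = KRW 9,157,847 − KRW 8,848,000

Profit: KRW 309,847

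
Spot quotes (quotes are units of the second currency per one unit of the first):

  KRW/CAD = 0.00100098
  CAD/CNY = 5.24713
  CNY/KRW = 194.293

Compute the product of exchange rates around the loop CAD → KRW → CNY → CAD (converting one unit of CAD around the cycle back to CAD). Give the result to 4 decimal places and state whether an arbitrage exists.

0.9799 (arbitrage exists)

Around CAD → KRW → CNY → CAD: 1 ÷ 0.00100098 ÷ 194.293 ÷ 5.24713 = 0.979931
Product < 1; profitable direction is CAD → CNY → KRW → CAD.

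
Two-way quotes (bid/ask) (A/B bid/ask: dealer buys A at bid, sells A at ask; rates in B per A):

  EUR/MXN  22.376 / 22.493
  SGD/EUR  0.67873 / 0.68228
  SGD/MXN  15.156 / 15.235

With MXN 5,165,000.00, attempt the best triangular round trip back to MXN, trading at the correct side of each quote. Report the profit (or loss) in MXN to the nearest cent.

Best loop MXN → SGD → EUR → MXN:
MXN 5,165,000.00 ÷ 15.235 (buy SGD at ask) = SGD 339,021.99
SGD 339,021.99 × 0.67873 (sell SGD at bid) = EUR 230,104.39
EUR 230,104.39 × 22.376 (sell EUR at bid) = MXN 5,148,815.93

Net result: MXN -16,184.07 (no profitable arbitrage after spreads)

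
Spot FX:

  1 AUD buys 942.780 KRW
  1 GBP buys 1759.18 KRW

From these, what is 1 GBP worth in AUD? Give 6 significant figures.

1 GBP × 1759.18 = 1759.18 KRW
1759.18 KRW ÷ 942.780 = 1.86595 AUD

GBP/AUD = 1.86595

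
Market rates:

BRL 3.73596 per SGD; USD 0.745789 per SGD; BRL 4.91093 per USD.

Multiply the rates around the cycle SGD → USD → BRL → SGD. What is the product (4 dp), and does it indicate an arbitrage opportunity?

0.9803 (arbitrage exists)

Around SGD → USD → BRL → SGD: 1 × 0.745789 × 4.91093 ÷ 3.73596 = 0.980342
Product < 1; profitable direction is SGD → BRL → USD → SGD.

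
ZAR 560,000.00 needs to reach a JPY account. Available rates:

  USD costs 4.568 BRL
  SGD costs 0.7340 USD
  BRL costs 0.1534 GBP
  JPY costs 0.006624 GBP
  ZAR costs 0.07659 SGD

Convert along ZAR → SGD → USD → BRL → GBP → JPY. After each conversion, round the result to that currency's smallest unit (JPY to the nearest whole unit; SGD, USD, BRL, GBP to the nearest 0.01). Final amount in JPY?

JPY 3,330,329

ZAR 560,000.00 × 0.07659 = SGD 42,890.40
SGD 42,890.40 × 0.7340 = USD 31,481.55
USD 31,481.55 × 4.568 = BRL 143,807.72
BRL 143,807.72 × 0.1534 = GBP 22,060.10
GBP 22,060.10 ÷ 0.006624 = JPY 3,330,329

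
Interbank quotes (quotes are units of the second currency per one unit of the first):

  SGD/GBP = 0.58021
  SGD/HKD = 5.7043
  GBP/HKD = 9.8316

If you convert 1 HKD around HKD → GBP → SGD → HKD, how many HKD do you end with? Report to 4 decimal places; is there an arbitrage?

1.0000 (no arbitrage)

Around HKD → GBP → SGD → HKD: 1 ÷ 9.8316 ÷ 0.58021 × 5.7043 = 0.999984
Product ≈ 1 (deviation 0.002%, within rounding noise).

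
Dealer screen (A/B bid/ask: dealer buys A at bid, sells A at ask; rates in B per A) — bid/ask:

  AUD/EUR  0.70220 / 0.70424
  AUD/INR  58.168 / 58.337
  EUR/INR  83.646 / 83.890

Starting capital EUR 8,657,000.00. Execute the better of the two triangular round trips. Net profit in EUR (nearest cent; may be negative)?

Best loop EUR → INR → AUD → EUR:
EUR 8,657,000.00 × 83.646 (sell EUR at bid) = INR 724,123,422.00
INR 724,123,422.00 ÷ 58.337 (buy AUD at ask) = AUD 12,412,764.15
AUD 12,412,764.15 × 0.70220 (sell AUD at bid) = EUR 8,716,242.98

Net profit: EUR 59,242.98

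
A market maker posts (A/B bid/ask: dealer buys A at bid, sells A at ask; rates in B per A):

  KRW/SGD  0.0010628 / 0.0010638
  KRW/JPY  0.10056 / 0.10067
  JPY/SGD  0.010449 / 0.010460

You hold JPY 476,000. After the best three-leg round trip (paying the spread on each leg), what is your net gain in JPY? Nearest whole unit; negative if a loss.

Best loop JPY → KRW → SGD → JPY:
JPY 476,000 ÷ 0.10067 (buy KRW at ask) = KRW 4,728,320
KRW 4,728,320 × 0.0010628 (sell KRW at bid) = SGD 5,025.26
SGD 5,025.26 ÷ 0.010460 (buy JPY at ask) = JPY 480,426

Net profit: JPY 4,426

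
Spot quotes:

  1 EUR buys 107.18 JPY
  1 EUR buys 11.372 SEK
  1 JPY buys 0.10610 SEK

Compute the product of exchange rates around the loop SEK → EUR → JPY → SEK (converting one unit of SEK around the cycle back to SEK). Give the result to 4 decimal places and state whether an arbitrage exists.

Around SEK → EUR → JPY → SEK: 1 ÷ 11.372 × 107.18 × 0.10610 = 0.999982
Product ≈ 1 (deviation 0.002%, within rounding noise).

1.0000 (no arbitrage)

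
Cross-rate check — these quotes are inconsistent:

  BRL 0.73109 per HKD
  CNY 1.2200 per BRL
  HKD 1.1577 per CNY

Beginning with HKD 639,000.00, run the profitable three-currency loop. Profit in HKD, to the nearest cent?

Profit: HKD 20,823.18

Profitable loop is HKD → BRL → CNY → HKD:
HKD 639,000.00 × 0.73109 = BRL 467,166.51
BRL 467,166.51 × 1.2200 = CNY 569,943.14
CNY 569,943.14 × 1.1577 = HKD 659,823.18
Profit = HKD 659,823.18 − HKD 639,000.00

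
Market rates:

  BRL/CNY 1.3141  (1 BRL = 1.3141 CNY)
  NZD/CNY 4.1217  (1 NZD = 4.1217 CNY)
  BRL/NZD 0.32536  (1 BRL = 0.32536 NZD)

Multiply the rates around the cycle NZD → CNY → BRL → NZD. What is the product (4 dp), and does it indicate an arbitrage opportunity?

1.0205 (arbitrage exists)

Around NZD → CNY → BRL → NZD: 1 × 4.1217 ÷ 1.3141 × 0.32536 = 1.020498
Product > 1; profitable direction is NZD → CNY → BRL → NZD.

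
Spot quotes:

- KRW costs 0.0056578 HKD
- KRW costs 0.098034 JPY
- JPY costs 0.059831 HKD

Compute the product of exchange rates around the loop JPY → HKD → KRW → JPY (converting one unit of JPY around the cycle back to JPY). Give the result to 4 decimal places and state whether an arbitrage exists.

1.0367 (arbitrage exists)

Around JPY → HKD → KRW → JPY: 1 × 0.059831 ÷ 0.0056578 × 0.098034 = 1.036705
Product > 1; profitable direction is JPY → HKD → KRW → JPY.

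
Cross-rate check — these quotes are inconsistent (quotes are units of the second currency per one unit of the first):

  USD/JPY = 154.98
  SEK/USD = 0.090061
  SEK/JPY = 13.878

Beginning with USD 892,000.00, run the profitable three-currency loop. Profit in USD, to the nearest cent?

Profitable loop is USD → JPY → SEK → USD:
USD 892,000.00 × 154.98 = JPY 138,242,160
JPY 138,242,160 ÷ 13.878 = SEK 9,961,245.14
SEK 9,961,245.14 × 0.090061 = USD 897,119.70
Profit = USD 897,119.70 − USD 892,000.00

Profit: USD 5,119.70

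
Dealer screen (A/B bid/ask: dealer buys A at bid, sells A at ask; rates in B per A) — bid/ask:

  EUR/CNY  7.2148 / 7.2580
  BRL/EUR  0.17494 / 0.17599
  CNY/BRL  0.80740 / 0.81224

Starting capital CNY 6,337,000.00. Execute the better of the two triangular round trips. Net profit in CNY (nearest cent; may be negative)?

Best loop CNY → BRL → EUR → CNY:
CNY 6,337,000.00 × 0.80740 (sell CNY at bid) = BRL 5,116,493.80
BRL 5,116,493.80 × 0.17494 (sell BRL at bid) = EUR 895,079.43
EUR 895,079.43 × 7.2148 (sell EUR at bid) = CNY 6,457,819.04

Net profit: CNY 120,819.04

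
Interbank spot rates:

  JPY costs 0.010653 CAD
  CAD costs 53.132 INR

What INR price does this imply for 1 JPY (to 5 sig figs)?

1 JPY × 0.010653 = 0.010653 CAD
0.010653 CAD × 53.132 = 0.566015 INR

JPY/INR = 0.56602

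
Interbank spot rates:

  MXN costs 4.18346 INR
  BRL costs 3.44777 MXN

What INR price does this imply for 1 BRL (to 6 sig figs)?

1 BRL × 3.44777 = 3.44777 MXN
3.44777 MXN × 4.18346 = 14.4236 INR

BRL/INR = 14.4236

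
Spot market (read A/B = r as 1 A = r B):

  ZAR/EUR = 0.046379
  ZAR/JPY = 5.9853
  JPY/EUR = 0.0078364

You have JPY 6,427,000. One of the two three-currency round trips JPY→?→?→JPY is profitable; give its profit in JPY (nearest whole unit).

Profit: JPY 72,642

Profitable loop is JPY → EUR → ZAR → JPY:
JPY 6,427,000 × 0.0078364 = EUR 50,364.54
EUR 50,364.54 ÷ 0.046379 = ZAR 1,085,934.21
ZAR 1,085,934.21 × 5.9853 = JPY 6,499,642
Profit = JPY 6,499,642 − JPY 6,427,000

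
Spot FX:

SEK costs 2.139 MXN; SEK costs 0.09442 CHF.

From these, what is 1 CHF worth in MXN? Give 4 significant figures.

CHF/MXN = 22.65

1 CHF ÷ 0.09442 = 10.591 SEK
10.591 SEK × 2.139 = 22.6541 MXN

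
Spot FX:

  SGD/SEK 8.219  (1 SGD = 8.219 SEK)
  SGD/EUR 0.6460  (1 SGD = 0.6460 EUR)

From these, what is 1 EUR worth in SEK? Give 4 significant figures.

1 EUR ÷ 0.6460 = 1.54799 SGD
1.54799 SGD × 8.219 = 12.7229 SEK

EUR/SEK = 12.72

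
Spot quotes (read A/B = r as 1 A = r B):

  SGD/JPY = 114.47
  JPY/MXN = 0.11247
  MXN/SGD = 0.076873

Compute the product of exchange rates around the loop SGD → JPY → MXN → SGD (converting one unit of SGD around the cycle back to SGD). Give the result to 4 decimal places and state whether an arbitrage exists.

Around SGD → JPY → MXN → SGD: 1 × 114.47 × 0.11247 × 0.076873 = 0.989697
Product < 1; profitable direction is SGD → MXN → JPY → SGD.

0.9897 (arbitrage exists)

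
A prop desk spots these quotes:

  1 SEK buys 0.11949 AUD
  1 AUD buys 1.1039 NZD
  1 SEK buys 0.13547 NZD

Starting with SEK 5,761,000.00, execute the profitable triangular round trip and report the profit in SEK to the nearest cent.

Profitable loop is SEK → NZD → AUD → SEK:
SEK 5,761,000.00 × 0.13547 = NZD 780,442.67
NZD 780,442.67 ÷ 1.1039 = AUD 706,986.75
AUD 706,986.75 ÷ 0.11949 = SEK 5,916,702.21
Profit = SEK 5,916,702.21 − SEK 5,761,000.00

Profit: SEK 155,702.21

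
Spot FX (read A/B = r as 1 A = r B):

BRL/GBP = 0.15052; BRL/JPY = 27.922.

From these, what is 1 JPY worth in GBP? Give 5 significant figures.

1 JPY ÷ 27.922 = 0.0358141 BRL
0.0358141 BRL × 0.15052 = 0.00539073 GBP

JPY/GBP = 0.0053907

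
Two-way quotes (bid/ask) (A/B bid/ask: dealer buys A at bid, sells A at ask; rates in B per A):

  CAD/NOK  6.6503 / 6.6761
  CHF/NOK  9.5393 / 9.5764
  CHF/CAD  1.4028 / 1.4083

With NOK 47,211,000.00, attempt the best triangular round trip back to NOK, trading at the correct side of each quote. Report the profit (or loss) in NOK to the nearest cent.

Net profit: NOK 689,681.69

Best loop NOK → CAD → CHF → NOK:
NOK 47,211,000.00 ÷ 6.6761 (buy CAD at ask) = CAD 7,071,643.62
CAD 7,071,643.62 ÷ 1.4083 (buy CHF at ask) = CHF 5,021,404.26
CHF 5,021,404.26 × 9.5393 (sell CHF at bid) = NOK 47,900,681.69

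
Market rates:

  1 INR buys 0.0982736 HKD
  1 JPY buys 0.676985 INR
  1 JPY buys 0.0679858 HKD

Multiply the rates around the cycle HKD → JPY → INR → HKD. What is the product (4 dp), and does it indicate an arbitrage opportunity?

0.9786 (arbitrage exists)

Around HKD → JPY → INR → HKD: 1 ÷ 0.0679858 × 0.676985 × 0.0982736 = 0.978583
Product < 1; profitable direction is HKD → INR → JPY → HKD.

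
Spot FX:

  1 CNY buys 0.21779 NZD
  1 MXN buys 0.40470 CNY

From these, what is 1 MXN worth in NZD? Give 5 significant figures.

MXN/NZD = 0.088140

1 MXN × 0.40470 = 0.4047 CNY
0.4047 CNY × 0.21779 = 0.0881396 NZD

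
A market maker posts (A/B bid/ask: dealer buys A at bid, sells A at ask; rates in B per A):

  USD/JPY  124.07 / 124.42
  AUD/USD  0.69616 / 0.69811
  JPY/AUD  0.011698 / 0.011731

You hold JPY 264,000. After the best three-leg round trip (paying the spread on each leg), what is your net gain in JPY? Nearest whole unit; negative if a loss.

Net profit: JPY 2,742

Best loop JPY → AUD → USD → JPY:
JPY 264,000 × 0.011698 (sell JPY at bid) = AUD 3,088.27
AUD 3,088.27 × 0.69616 (sell AUD at bid) = USD 2,149.93
USD 2,149.93 × 124.07 (sell USD at bid) = JPY 266,742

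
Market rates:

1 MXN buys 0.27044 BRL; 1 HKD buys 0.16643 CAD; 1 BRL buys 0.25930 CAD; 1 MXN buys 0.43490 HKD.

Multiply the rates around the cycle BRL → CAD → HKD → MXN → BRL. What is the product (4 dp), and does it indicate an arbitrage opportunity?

0.9688 (arbitrage exists)

Around BRL → CAD → HKD → MXN → BRL: 1 × 0.25930 ÷ 0.16643 ÷ 0.43490 × 0.27044 = 0.968841
Product < 1; profitable direction is BRL → MXN → HKD → CAD → BRL.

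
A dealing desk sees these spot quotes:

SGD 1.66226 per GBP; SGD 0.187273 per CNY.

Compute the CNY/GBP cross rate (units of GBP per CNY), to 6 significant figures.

1 CNY × 0.187273 = 0.187273 SGD
0.187273 SGD ÷ 1.66226 = 0.112662 GBP

CNY/GBP = 0.112662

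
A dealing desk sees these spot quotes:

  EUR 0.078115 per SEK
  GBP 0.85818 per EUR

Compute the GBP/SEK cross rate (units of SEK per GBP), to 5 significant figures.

GBP/SEK = 14.917

1 GBP ÷ 0.85818 = 1.16526 EUR
1.16526 EUR ÷ 0.078115 = 14.9172 SEK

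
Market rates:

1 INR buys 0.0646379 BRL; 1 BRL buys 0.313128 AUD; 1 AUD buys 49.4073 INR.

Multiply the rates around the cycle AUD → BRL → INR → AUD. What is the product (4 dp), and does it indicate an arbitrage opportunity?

Around AUD → BRL → INR → AUD: 1 ÷ 0.313128 ÷ 0.0646379 ÷ 49.4073 = 0.999999
Product ≈ 1 (deviation 0.000%, within rounding noise).

1.0000 (no arbitrage)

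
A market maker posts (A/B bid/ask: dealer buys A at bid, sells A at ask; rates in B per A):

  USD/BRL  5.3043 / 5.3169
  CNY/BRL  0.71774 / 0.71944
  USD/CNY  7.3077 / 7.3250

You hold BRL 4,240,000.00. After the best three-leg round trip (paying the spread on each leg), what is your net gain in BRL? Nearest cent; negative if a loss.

Best loop BRL → CNY → USD → BRL:
BRL 4,240,000.00 ÷ 0.71944 (buy CNY at ask) = CNY 5,893,472.70
CNY 5,893,472.70 ÷ 7.3250 (buy USD at ask) = USD 804,569.65
USD 804,569.65 × 5.3043 (sell USD at bid) = BRL 4,267,678.81

Net profit: BRL 27,678.81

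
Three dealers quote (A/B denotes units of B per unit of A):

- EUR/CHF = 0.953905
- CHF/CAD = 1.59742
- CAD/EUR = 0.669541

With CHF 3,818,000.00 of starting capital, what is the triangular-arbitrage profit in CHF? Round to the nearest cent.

Profit: CHF 77,268.00

Profitable loop is CHF → CAD → EUR → CHF:
CHF 3,818,000.00 × 1.59742 = CAD 6,098,949.56
CAD 6,098,949.56 × 0.669541 = EUR 4,083,496.79
EUR 4,083,496.79 × 0.953905 = CHF 3,895,268.00
Profit = CHF 3,895,268.00 − CHF 3,818,000.00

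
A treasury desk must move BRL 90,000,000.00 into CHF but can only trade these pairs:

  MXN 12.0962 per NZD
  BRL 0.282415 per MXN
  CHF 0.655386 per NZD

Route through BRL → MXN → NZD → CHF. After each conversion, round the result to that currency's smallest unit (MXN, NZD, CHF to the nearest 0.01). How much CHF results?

CHF 17,266,445.84

BRL 90,000,000.00 ÷ 0.282415 = MXN 318,679,956.80
MXN 318,679,956.80 ÷ 12.0962 = NZD 26,345,460.29
NZD 26,345,460.29 × 0.655386 = CHF 17,266,445.84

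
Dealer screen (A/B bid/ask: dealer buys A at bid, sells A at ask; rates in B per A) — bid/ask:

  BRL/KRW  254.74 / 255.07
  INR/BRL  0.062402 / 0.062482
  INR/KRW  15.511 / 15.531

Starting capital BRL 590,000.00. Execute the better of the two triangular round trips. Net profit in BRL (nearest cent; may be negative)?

Net profit: BRL 13,876.66

Best loop BRL → KRW → INR → BRL:
BRL 590,000.00 × 254.74 (sell BRL at bid) = KRW 150,296,600
KRW 150,296,600 ÷ 15.531 (buy INR at ask) = INR 9,677,200.44
INR 9,677,200.44 × 0.062402 (sell INR at bid) = BRL 603,876.66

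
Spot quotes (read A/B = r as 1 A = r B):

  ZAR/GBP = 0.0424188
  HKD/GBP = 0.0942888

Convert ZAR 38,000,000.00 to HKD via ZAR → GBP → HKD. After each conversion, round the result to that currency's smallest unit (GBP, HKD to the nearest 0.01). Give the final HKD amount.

HKD 17,095,502.33

ZAR 38,000,000.00 × 0.0424188 = GBP 1,611,914.40
GBP 1,611,914.40 ÷ 0.0942888 = HKD 17,095,502.33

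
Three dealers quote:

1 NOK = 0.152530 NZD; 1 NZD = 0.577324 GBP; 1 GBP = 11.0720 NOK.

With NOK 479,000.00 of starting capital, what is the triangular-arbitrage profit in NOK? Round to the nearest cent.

Profit: NOK 12,286.19

Profitable loop is NOK → GBP → NZD → NOK:
NOK 479,000.00 ÷ 11.0720 = GBP 43,262.28
GBP 43,262.28 ÷ 0.577324 = NZD 74,935.88
NZD 74,935.88 ÷ 0.152530 = NOK 491,286.19
Profit = NOK 491,286.19 − NOK 479,000.00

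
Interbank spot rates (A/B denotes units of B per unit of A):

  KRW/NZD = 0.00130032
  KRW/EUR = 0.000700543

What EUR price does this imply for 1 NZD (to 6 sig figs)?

1 NZD ÷ 0.00130032 = 769.041 KRW
769.041 KRW × 0.000700543 = 0.538747 EUR

NZD/EUR = 0.538747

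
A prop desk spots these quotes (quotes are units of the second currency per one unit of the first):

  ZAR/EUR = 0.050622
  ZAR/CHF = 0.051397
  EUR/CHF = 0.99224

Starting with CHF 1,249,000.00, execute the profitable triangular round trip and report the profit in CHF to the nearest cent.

Profitable loop is CHF → EUR → ZAR → CHF:
CHF 1,249,000.00 ÷ 0.99224 = EUR 1,258,768.04
EUR 1,258,768.04 ÷ 0.050622 = ZAR 24,866,027.42
ZAR 24,866,027.42 × 0.051397 = CHF 1,278,039.21
Profit = CHF 1,278,039.21 − CHF 1,249,000.00

Profit: CHF 29,039.21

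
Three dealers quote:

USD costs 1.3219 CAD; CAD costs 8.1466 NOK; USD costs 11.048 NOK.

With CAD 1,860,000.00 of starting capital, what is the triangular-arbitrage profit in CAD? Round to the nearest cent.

Profit: CAD 48,189.99

Profitable loop is CAD → USD → NOK → CAD:
CAD 1,860,000.00 ÷ 1.3219 = USD 1,407,065.59
USD 1,407,065.59 × 11.048 = NOK 15,545,260.61
NOK 15,545,260.61 ÷ 8.1466 = CAD 1,908,189.99
Profit = CAD 1,908,189.99 − CAD 1,860,000.00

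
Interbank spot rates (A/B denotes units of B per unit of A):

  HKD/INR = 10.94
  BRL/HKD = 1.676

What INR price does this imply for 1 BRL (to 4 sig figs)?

1 BRL × 1.676 = 1.676 HKD
1.676 HKD × 10.94 = 18.3354 INR

BRL/INR = 18.34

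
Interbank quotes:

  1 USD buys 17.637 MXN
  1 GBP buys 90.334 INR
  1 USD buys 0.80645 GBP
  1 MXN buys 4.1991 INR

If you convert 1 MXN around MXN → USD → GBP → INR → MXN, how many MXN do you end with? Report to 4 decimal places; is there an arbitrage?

Around MXN → USD → GBP → INR → MXN: 1 ÷ 17.637 × 0.80645 × 90.334 ÷ 4.1991 = 0.983666
Product < 1; profitable direction is MXN → INR → GBP → USD → MXN.

0.9837 (arbitrage exists)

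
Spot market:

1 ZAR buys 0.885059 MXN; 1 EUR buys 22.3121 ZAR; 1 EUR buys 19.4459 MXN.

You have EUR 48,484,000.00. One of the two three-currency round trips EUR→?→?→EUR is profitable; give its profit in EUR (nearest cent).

Profitable loop is EUR → ZAR → MXN → EUR:
EUR 48,484,000.00 × 22.3121 = ZAR 1,081,779,856.40
ZAR 1,081,779,856.40 × 0.885059 = MXN 957,438,997.93
MXN 957,438,997.93 ÷ 19.4459 = EUR 49,236,034.22
Profit = EUR 49,236,034.22 − EUR 48,484,000.00

Profit: EUR 752,034.22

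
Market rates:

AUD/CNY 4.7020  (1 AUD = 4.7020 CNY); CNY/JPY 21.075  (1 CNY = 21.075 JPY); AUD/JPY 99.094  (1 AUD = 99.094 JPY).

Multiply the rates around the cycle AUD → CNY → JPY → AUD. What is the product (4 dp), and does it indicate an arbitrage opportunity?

Around AUD → CNY → JPY → AUD: 1 × 4.7020 × 21.075 ÷ 99.094 = 1.000007
Product ≈ 1 (deviation 0.001%, within rounding noise).

1.0000 (no arbitrage)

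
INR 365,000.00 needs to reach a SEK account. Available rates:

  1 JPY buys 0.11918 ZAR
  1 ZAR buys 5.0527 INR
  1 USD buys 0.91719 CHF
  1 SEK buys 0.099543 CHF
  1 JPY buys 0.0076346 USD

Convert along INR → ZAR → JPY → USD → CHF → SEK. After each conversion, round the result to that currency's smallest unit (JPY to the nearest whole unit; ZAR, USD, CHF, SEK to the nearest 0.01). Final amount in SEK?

INR 365,000.00 ÷ 5.0527 = ZAR 72,238.61
ZAR 72,238.61 ÷ 0.11918 = JPY 606,130
JPY 606,130 × 0.0076346 = USD 4,627.56
USD 4,627.56 × 0.91719 = CHF 4,244.35
CHF 4,244.35 ÷ 0.099543 = SEK 42,638.36

SEK 42,638.36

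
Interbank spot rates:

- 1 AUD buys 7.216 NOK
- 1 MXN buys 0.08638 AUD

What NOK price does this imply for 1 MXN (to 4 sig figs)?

1 MXN × 0.08638 = 0.08638 AUD
0.08638 AUD × 7.216 = 0.623318 NOK

MXN/NOK = 0.6233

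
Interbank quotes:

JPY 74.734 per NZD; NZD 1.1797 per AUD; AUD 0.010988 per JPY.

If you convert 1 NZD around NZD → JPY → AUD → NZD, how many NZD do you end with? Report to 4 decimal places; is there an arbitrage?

0.9687 (arbitrage exists)

Around NZD → JPY → AUD → NZD: 1 × 74.734 × 0.010988 × 1.1797 = 0.968743
Product < 1; profitable direction is NZD → AUD → JPY → NZD.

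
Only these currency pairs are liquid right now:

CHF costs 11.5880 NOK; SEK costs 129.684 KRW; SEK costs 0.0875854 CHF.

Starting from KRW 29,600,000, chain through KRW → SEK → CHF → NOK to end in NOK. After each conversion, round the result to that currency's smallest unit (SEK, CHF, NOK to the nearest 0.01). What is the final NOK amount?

KRW 29,600,000 ÷ 129.684 = SEK 228,247.12
SEK 228,247.12 × 0.0875854 = CHF 19,991.12
CHF 19,991.12 × 11.5880 = NOK 231,657.10

NOK 231,657.10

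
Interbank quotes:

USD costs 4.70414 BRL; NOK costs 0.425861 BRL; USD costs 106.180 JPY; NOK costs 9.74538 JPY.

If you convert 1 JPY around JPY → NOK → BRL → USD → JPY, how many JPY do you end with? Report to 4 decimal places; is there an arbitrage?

0.9864 (arbitrage exists)

Around JPY → NOK → BRL → USD → JPY: 1 ÷ 9.74538 × 0.425861 ÷ 4.70414 × 106.180 = 0.986351
Product < 1; profitable direction is JPY → USD → BRL → NOK → JPY.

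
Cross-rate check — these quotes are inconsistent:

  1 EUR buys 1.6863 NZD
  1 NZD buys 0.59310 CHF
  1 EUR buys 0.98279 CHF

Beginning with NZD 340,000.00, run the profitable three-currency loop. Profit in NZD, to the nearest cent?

Profitable loop is NZD → CHF → EUR → NZD:
NZD 340,000.00 × 0.59310 = CHF 201,654.00
CHF 201,654.00 ÷ 0.98279 = EUR 205,185.24
EUR 205,185.24 × 1.6863 = NZD 346,003.87
Profit = NZD 346,003.87 − NZD 340,000.00

Profit: NZD 6,003.87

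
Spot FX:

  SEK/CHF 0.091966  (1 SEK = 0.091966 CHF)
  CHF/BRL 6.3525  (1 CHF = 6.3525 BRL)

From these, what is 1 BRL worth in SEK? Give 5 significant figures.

1 BRL ÷ 6.3525 = 0.157418 CHF
0.157418 CHF ÷ 0.091966 = 1.7117 SEK

BRL/SEK = 1.7117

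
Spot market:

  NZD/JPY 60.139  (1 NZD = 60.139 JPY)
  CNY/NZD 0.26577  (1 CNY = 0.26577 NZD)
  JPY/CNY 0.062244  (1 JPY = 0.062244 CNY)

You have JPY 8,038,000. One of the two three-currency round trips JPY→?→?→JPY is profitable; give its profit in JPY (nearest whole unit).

Profitable loop is JPY → NZD → CNY → JPY:
JPY 8,038,000 ÷ 60.139 = NZD 133,657.03
NZD 133,657.03 ÷ 0.26577 = CNY 502,904.87
CNY 502,904.87 ÷ 0.062244 = JPY 8,079,572
Profit = JPY 8,079,572 − JPY 8,038,000

Profit: JPY 41,572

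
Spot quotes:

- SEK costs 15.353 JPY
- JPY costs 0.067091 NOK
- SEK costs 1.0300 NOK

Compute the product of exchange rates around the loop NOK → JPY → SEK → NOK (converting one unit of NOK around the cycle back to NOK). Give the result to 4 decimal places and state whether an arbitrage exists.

1.0000 (no arbitrage)

Around NOK → JPY → SEK → NOK: 1 ÷ 0.067091 ÷ 15.353 × 1.0300 = 0.999953
Product ≈ 1 (deviation 0.005%, within rounding noise).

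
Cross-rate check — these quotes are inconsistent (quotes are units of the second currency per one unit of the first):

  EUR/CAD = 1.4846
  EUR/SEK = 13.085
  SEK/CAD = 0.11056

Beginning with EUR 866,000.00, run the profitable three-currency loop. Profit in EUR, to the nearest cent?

Profit: EUR 22,700.84

Profitable loop is EUR → CAD → SEK → EUR:
EUR 866,000.00 × 1.4846 = CAD 1,285,663.60
CAD 1,285,663.60 ÷ 0.11056 = SEK 11,628,650.51
SEK 11,628,650.51 ÷ 13.085 = EUR 888,700.84
Profit = EUR 888,700.84 − EUR 866,000.00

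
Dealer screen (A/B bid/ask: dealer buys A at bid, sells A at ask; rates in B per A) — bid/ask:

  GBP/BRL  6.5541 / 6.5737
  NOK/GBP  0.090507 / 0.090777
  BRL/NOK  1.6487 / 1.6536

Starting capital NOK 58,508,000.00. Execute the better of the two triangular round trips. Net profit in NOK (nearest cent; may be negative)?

Net profit: NOK 784,407.19

Best loop NOK → BRL → GBP → NOK:
NOK 58,508,000.00 ÷ 1.6536 (buy BRL at ask) = BRL 35,382,196.42
BRL 35,382,196.42 ÷ 6.5737 (buy GBP at ask) = GBP 5,382,386.85
GBP 5,382,386.85 ÷ 0.090777 (buy NOK at ask) = NOK 59,292,407.19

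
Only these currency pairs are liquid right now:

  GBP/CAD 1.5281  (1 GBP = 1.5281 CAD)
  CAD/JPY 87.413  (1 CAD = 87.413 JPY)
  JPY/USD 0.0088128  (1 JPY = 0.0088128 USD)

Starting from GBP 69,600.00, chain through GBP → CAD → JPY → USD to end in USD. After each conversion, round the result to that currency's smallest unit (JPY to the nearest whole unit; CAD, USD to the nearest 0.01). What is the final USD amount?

GBP 69,600.00 × 1.5281 = CAD 106,355.76
CAD 106,355.76 × 87.413 = JPY 9,296,876
JPY 9,296,876 × 0.0088128 = USD 81,931.51

USD 81,931.51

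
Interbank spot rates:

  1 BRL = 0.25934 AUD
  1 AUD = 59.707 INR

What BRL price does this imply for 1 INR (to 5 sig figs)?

INR/BRL = 0.064581

1 INR ÷ 59.707 = 0.0167485 AUD
0.0167485 AUD ÷ 0.25934 = 0.0645811 BRL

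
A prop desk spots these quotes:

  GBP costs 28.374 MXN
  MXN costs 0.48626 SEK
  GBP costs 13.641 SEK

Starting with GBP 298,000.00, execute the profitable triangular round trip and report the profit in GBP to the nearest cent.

Profitable loop is GBP → MXN → SEK → GBP:
GBP 298,000.00 × 28.374 = MXN 8,455,452.00
MXN 8,455,452.00 × 0.48626 = SEK 4,111,548.09
SEK 4,111,548.09 ÷ 13.641 = GBP 301,411.05
Profit = GBP 301,411.05 − GBP 298,000.00

Profit: GBP 3,411.05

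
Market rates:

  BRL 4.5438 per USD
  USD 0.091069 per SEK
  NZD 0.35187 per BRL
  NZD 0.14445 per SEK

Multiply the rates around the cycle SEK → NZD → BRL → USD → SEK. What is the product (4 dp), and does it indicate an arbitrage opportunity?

Around SEK → NZD → BRL → USD → SEK: 1 × 0.14445 ÷ 0.35187 ÷ 4.5438 ÷ 0.091069 = 0.992077
Product < 1; profitable direction is SEK → USD → BRL → NZD → SEK.

0.9921 (arbitrage exists)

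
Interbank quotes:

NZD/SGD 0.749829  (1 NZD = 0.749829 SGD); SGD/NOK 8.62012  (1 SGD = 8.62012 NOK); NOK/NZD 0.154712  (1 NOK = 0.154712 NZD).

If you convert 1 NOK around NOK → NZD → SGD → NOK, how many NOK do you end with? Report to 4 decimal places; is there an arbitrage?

Around NOK → NZD → SGD → NOK: 1 × 0.154712 × 0.749829 × 8.62012 = 0.999999
Product ≈ 1 (deviation 0.000%, within rounding noise).

1.0000 (no arbitrage)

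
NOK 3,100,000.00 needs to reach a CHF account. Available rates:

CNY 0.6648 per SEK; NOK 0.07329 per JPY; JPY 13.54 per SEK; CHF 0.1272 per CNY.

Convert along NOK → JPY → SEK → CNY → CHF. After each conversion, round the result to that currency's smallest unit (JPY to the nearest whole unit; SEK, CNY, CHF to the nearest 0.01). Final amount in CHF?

NOK 3,100,000.00 ÷ 0.07329 = JPY 42,297,721
JPY 42,297,721 ÷ 13.54 = SEK 3,123,908.49
SEK 3,123,908.49 × 0.6648 = CNY 2,076,774.36
CNY 2,076,774.36 × 0.1272 = CHF 264,165.70

CHF 264,165.70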